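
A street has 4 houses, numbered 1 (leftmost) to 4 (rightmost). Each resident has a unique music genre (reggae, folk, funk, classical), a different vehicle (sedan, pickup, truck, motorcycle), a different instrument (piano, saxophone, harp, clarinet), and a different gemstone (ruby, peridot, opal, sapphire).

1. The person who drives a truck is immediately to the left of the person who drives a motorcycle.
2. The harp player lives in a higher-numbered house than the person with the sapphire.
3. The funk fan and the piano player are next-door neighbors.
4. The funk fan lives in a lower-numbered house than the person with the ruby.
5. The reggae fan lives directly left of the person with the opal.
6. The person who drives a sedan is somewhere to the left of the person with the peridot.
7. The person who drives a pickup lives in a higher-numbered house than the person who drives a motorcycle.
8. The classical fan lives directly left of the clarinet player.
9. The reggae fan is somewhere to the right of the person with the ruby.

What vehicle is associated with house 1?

The reggae fan is in house 3 (clue 9).
Clue 9 places the person with the ruby in house 2.
That leaves folk as the music genre for house 4.
The only vehicle still possible for house 4 is pickup.
House 1 gemstone: only sapphire fits.
From clue 4, the funk fan must be in house 1.
The person with the opal is in house 4 (clue 5).
House 2's music genre must be classical (nothing else left).
That leaves peridot as the gemstone for house 3.
The piano player is in house 2 (clue 3).
By clue 8, the clarinet player is in house 3.
House 3's vehicle must be motorcycle (nothing else left).
House 1 instrument: only saxophone fits.
House 4 instrument: only harp fits.
By clue 1, the person who drives a truck is in house 2.
The only vehicle still possible for house 1 is sedan.
So: house 1 = funk/sedan/saxophone/sapphire, house 2 = classical/truck/piano/ruby, house 3 = reggae/motorcycle/clarinet/peridot, house 4 = folk/pickup/harp/opal.

sedan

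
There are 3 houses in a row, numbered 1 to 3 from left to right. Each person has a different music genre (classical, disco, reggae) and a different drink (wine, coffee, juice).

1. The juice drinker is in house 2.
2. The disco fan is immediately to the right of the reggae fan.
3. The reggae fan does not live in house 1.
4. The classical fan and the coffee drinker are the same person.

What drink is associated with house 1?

coffee

Clue 1 places the juice drinker in house 2.
Clue 3: the reggae fan is in house 2.
House 1 music genre: only classical fits.
House 3's music genre must be disco (nothing else left).
By clue 4, the coffee drinker is in house 1.
That leaves wine as the drink for house 3.
So: house 1 = classical/coffee, house 2 = reggae/juice, house 3 = disco/wine.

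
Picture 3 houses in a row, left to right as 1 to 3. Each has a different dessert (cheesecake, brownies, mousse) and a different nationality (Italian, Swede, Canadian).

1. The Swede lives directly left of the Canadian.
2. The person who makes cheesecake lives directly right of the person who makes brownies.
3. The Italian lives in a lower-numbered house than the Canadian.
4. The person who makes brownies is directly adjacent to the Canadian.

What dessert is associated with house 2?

House 3 nationality: only Canadian fits.
Clue 1: the Swede is in house 2.
Clue 4: the person who makes brownies is in house 2.
The only dessert still possible for house 1 is mousse.
House 3 dessert: only cheesecake fits.
That leaves Italian as the nationality for house 1.
So: house 1 = mousse/Italian, house 2 = brownies/Swede, house 3 = cheesecake/Canadian.

brownies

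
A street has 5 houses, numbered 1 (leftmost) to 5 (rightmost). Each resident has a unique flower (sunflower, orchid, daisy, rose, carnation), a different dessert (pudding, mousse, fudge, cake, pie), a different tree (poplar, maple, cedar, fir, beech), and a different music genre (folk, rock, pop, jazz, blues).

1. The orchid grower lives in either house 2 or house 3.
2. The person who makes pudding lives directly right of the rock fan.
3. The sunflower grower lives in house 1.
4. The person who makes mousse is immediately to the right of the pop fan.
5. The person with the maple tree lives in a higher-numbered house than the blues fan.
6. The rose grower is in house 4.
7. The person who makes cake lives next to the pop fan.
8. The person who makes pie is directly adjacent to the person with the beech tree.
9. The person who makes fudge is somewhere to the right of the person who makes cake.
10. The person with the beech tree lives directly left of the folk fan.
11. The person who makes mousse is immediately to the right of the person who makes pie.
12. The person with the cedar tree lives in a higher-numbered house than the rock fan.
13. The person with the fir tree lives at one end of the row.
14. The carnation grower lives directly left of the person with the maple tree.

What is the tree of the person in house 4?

maple

By clue 3, the sunflower grower is in house 1.
From clue 6, the rose grower must be in house 4.
So house 5 gets daisy for flower.
The carnation grower is narrowed to house 2 or 3; consider each.
Placing it in house 2 leads to a contradiction, so it's in house 3.
By clue 14, the person with the maple tree is in house 4.
The only flower still possible for house 2 is orchid.
The only music genre still possible for house 5 is jazz.
The person with the fir tree is narrowed to house 1 or 5; consider each.
Placing it in house 5 leads to a contradiction, so it's in house 1.
The person with the beech tree is narrowed to house 2 or 3; consider each.
Placing it in house 2 leads to a contradiction, so it's in house 3.
From clue 10, the folk fan must be in house 4.
So house 1 gets cake for dessert.
The person who makes mousse is in house 3 (clue 4).
By clue 4, the pop fan is in house 2.
By clue 11, the person who makes pie is in house 2.
House 5's dessert must be fudge (nothing else left).
From clue 2, the rock fan must be in house 3.
By clue 12, the person with the cedar tree is in house 5.
The only dessert still possible for house 4 is pudding.
House 2 tree: only poplar fits.
House 1's music genre must be blues (nothing else left).
So: house 1 = sunflower/cake/fir/blues, house 2 = orchid/pie/poplar/pop, house 3 = carnation/mousse/beech/rock, house 4 = rose/pudding/maple/folk, house 5 = daisy/fudge/cedar/jazz.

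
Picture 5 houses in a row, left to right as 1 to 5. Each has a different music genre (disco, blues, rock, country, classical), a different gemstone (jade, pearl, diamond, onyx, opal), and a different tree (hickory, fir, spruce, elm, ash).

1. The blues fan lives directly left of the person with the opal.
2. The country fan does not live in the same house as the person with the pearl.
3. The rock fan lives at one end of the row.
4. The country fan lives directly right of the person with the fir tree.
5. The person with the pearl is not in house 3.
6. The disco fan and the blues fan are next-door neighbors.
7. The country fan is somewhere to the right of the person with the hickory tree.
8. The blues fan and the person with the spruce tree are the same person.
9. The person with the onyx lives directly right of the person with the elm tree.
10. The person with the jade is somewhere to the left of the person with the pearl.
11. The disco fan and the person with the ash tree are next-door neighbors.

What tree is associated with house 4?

House 5 tree: only ash fits.
The disco fan is in house 4 (clue 11).
Clue 6: the blues fan is in house 3.
The person with the spruce tree is in house 3 (clue 8).
By clue 1, the person with the opal is in house 4.
The country fan is narrowed to house 2 or 5; consider each.
Placing it in house 2 leads to a contradiction, so it's in house 5.
The person with the pearl is in house 2 (clue 2).
Clue 4: the person with the fir tree is in house 4.
Clue 10 places the person with the jade in house 1.
That leaves classical as the music genre for house 2.
By clue 9, the person with the onyx is in house 3.
By clue 9, the person with the elm tree is in house 2.
House 1's music genre must be rock (nothing else left).
House 5's gemstone must be diamond (nothing else left).
House 1's tree must be hickory (nothing else left).
So: house 1 = rock/jade/hickory, house 2 = classical/pearl/elm, house 3 = blues/onyx/spruce, house 4 = disco/opal/fir, house 5 = country/diamond/ash.

fir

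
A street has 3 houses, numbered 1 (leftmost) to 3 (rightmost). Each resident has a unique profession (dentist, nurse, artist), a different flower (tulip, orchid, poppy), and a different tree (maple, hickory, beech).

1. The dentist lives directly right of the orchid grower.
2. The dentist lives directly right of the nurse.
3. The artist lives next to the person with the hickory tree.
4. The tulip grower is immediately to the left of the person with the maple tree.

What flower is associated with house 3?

The only flower still possible for house 3 is poppy.
The dentist is narrowed to house 2 or 3; consider each.
Placing it in house 3 leads to a contradiction, so it's in house 2.
Clue 1 places the orchid grower in house 1.
The nurse is in house 1 (clue 2).
House 3's profession must be artist (nothing else left).
House 2 flower: only tulip fits.
From clue 3, the person with the hickory tree must be in house 2.
From clue 4, the person with the maple tree must be in house 3.
House 1 tree: only beech fits.
So: house 1 = nurse/orchid/beech, house 2 = dentist/tulip/hickory, house 3 = artist/poppy/maple.

poppy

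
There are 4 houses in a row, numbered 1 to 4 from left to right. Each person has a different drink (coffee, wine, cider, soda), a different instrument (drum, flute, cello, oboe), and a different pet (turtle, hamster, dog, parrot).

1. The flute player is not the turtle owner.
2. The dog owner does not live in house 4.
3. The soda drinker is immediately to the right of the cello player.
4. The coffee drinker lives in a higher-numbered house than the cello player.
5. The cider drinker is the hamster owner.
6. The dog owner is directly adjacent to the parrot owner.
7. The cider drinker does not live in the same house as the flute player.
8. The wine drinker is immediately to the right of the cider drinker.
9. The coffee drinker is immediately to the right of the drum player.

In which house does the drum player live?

3

House 1 drink: only cider fits.
By clue 5, the hamster owner is in house 1.
Clue 8 places the wine drinker in house 2.
That leaves oboe as the instrument for house 1.
House 4 instrument: only flute fits.
House 4 pet: only parrot fits.
From clue 6, the dog owner must be in house 3.
House 2's pet must be turtle (nothing else left).
The coffee drinker is narrowed to house 3 or 4; consider each.
Placing it in house 3 leads to a contradiction, so it's in house 4.
Clue 9 places the drum player in house 3.
The only drink still possible for house 3 is soda.
The only instrument still possible for house 2 is cello.
So: house 1 = cider/oboe/hamster, house 2 = wine/cello/turtle, house 3 = soda/drum/dog, house 4 = coffee/flute/parrot.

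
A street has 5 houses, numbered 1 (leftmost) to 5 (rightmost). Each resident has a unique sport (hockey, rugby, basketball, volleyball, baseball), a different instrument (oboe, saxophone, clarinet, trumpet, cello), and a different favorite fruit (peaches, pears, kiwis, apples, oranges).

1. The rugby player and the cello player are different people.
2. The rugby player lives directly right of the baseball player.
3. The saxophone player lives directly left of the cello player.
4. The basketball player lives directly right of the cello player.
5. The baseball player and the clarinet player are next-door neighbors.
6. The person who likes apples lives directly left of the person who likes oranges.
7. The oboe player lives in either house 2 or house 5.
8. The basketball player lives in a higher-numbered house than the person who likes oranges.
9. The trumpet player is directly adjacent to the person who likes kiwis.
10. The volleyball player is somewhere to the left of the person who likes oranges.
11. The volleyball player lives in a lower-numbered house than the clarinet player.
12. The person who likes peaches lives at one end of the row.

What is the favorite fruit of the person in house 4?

The oboe player is narrowed to house 2 or 5; consider each.
Placing it in house 2 leads to a contradiction, so it's in house 5.
The person who likes peaches is narrowed to house 1 or 5; consider each.
Placing it in house 1 leads to a contradiction, so it's in house 5.
The basketball player is narrowed to house 3 or 4 or 5; consider each.
Placing it in house 4 and house 5 leads to a contradiction, so it's in house 3.
From clue 4, the cello player must be in house 2.
Clue 8: the person who likes oranges is in house 2.
By clue 10, the volleyball player is in house 1.
From clue 2, the rugby player must be in house 5.
The baseball player is in house 4 (clue 2).
By clue 3, the saxophone player is in house 1.
Clue 5 places the clarinet player in house 3.
By clue 6, the person who likes apples is in house 1.
That leaves hockey as the sport for house 2.
House 4's instrument must be trumpet (nothing else left).
Clue 9: the person who likes kiwis is in house 3.
House 4 favorite fruit: only pears fits.
So: house 1 = volleyball/saxophone/apples, house 2 = hockey/cello/oranges, house 3 = basketball/clarinet/kiwis, house 4 = baseball/trumpet/pears, house 5 = rugby/oboe/peaches.

pears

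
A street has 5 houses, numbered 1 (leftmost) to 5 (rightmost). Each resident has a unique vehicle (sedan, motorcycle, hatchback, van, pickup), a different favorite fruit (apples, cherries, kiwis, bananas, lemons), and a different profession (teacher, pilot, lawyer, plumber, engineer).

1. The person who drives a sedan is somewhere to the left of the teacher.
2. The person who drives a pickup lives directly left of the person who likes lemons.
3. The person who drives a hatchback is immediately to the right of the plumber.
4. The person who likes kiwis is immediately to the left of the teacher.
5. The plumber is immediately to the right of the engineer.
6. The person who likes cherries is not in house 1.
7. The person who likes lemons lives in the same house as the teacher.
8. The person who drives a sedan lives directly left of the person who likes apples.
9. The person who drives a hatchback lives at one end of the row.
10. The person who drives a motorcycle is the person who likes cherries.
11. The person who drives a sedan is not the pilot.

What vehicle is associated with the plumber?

pickup

By clue 9, the person who drives a hatchback is in house 5.
Clue 3 places the plumber in house 4.
Clue 5: the engineer is in house 3.
The person who drives a pickup is narrowed to house 1 or 4; consider each.
Placing it in house 1 leads to a contradiction, so it's in house 4.
The person who likes lemons is in house 5 (clue 2).
The teacher is in house 5 (clue 7).
Clue 4: the person who likes kiwis is in house 4.
House 1 favorite fruit: only bananas fits.
The person who drives a motorcycle is narrowed to house 2 or 3; consider each.
Placing it in house 2 leads to a contradiction, so it's in house 3.
The person who likes cherries is in house 3 (clue 10).
So house 2 gets apples for favorite fruit.
Clue 8: the person who drives a sedan is in house 1.
By clue 11, the pilot is in house 2.
That leaves van as the vehicle for house 2.
That leaves lawyer as the profession for house 1.
So: house 1 = sedan/bananas/lawyer, house 2 = van/apples/pilot, house 3 = motorcycle/cherries/engineer, house 4 = pickup/kiwis/plumber, house 5 = hatchback/lemons/teacher.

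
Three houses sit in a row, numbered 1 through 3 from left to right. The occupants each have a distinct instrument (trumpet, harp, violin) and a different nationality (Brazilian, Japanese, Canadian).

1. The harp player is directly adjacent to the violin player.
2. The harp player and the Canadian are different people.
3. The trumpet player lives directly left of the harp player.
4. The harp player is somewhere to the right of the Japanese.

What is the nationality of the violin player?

The harp player is narrowed to house 2 or 3; consider each.
Placing it in house 3 leads to a contradiction, so it's in house 2.
From clue 3, the trumpet player must be in house 1.
Clue 4: the Japanese is in house 1.
House 3's instrument must be violin (nothing else left).
So house 2 gets Brazilian for nationality.
That leaves Canadian as the nationality for house 3.
So: house 1 = trumpet/Japanese, house 2 = harp/Brazilian, house 3 = violin/Canadian.

Canadian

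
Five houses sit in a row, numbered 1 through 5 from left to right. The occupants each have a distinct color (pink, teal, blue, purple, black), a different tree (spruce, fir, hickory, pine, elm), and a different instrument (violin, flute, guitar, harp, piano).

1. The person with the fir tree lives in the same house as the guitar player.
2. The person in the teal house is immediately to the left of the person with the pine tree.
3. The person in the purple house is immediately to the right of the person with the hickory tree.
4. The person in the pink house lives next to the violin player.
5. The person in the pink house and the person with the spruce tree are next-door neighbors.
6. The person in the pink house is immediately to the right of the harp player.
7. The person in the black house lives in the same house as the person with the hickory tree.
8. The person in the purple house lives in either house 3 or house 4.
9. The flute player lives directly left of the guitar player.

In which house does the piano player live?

2

The person in the black house is narrowed to house 2 or 3; consider each.
Placing it in house 2 leads to a contradiction, so it's in house 3.
From clue 7, the person with the hickory tree must be in house 3.
So house 4 gets purple for color.
Clue 2: the person with the pine tree is in house 2.
That leaves teal as the color for house 1.
House 2's instrument must be piano (nothing else left).
House 5's instrument must be guitar (nothing else left).
By clue 1, the person with the fir tree is in house 5.
Clue 9: the flute player is in house 4.
House 1 instrument: only harp fits.
House 3's instrument must be violin (nothing else left).
Clue 4 places the person in the pink house in house 2.
Clue 5 places the person with the spruce tree in house 1.
That leaves blue as the color for house 5.
That leaves elm as the tree for house 4.
So: house 1 = teal/spruce/harp, house 2 = pink/pine/piano, house 3 = black/hickory/violin, house 4 = purple/elm/flute, house 5 = blue/fir/guitar.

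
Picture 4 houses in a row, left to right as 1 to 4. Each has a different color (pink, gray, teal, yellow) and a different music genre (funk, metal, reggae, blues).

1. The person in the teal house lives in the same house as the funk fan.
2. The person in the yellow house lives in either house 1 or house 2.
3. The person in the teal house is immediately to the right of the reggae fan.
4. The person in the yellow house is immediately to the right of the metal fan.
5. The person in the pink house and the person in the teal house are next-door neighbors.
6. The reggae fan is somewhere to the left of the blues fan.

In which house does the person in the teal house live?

3

The person in the yellow house is in house 2 (clue 4).
From clue 4, the metal fan must be in house 1.
That leaves gray as the color for house 1.
House 2's music genre must be reggae (nothing else left).
From clue 3, the person in the teal house must be in house 3.
The person in the pink house is in house 4 (clue 5).
Clue 1: the funk fan is in house 3.
House 4 music genre: only blues fits.
So: house 1 = gray/metal, house 2 = yellow/reggae, house 3 = teal/funk, house 4 = pink/blues.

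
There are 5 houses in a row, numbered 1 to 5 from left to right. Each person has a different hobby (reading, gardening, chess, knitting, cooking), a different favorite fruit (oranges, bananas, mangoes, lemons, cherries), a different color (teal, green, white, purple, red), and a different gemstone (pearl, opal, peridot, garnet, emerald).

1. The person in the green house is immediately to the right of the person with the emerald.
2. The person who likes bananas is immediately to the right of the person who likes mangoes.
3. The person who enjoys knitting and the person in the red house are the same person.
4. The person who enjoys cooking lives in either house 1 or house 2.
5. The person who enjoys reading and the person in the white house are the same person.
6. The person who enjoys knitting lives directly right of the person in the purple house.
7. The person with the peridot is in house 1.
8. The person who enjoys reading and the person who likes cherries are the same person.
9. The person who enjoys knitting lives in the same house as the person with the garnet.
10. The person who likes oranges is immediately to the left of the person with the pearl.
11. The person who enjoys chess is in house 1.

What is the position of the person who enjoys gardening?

5

Clue 7 places the person with the peridot in house 1.
The person who enjoys chess is in house 1 (clue 11).
That leaves cooking as the hobby for house 2.
House 1 color: only teal fits.
The only color still possible for house 2 is purple.
From clue 6, the person who enjoys knitting must be in house 3.
Clue 9: the person with the garnet is in house 3.
Clue 3 places the person in the red house in house 3.
The only color still possible for house 4 is white.
House 5 color: only green fits.
The person with the emerald is in house 4 (clue 1).
The person who enjoys reading is in house 4 (clue 5).
Clue 8: the person who likes cherries is in house 4.
House 5 hobby: only gardening fits.
The person who likes oranges is in house 1 (clue 10).
Clue 10 places the person with the pearl in house 2.
So house 2 gets mangoes for favorite fruit.
House 5 favorite fruit: only lemons fits.
The only gemstone still possible for house 5 is opal.
House 3 favorite fruit: only bananas fits.
So: house 1 = chess/oranges/teal/peridot, house 2 = cooking/mangoes/purple/pearl, house 3 = knitting/bananas/red/garnet, house 4 = reading/cherries/white/emerald, house 5 = gardening/lemons/green/opal.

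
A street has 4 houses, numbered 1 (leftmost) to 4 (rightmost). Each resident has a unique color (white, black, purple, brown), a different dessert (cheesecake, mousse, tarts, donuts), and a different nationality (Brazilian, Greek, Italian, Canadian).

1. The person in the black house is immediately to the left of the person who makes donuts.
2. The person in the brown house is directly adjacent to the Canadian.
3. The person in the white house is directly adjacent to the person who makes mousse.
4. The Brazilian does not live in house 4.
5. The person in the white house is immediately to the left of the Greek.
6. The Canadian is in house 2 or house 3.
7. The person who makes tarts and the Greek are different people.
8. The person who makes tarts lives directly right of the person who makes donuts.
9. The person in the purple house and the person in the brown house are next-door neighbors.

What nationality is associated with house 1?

Brazilian

The person in the black house is narrowed to house 1 or 2; consider each.
Placing it in house 1 leads to a contradiction, so it's in house 2.
By clue 1, the person who makes donuts is in house 3.
Clue 8: the person who makes tarts is in house 4.
By clue 3, the person who makes mousse is in house 2.
By clue 7, the Greek is in house 2.
That leaves white as the color for house 1.
That leaves cheesecake as the dessert for house 1.
So house 3 gets Canadian for nationality.
That leaves Italian as the nationality for house 4.
By clue 2, the person in the brown house is in house 4.
By clue 9, the person in the purple house is in house 3.
So house 1 gets Brazilian for nationality.
So: house 1 = white/cheesecake/Brazilian, house 2 = black/mousse/Greek, house 3 = purple/donuts/Canadian, house 4 = brown/tarts/Italian.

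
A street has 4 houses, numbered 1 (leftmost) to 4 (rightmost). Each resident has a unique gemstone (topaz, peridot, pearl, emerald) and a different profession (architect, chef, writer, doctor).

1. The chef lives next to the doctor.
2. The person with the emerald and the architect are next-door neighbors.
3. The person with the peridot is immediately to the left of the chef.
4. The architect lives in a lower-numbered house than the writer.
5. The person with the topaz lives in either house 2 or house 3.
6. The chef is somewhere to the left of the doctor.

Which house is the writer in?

4

That leaves architect as the profession for house 1.
Clue 2 places the person with the emerald in house 2.
The only gemstone still possible for house 4 is pearl.
From clue 3, the chef must be in house 2.
The only gemstone still possible for house 1 is peridot.
So house 3 gets topaz for gemstone.
By clue 1, the doctor is in house 3.
That leaves writer as the profession for house 4.
So: house 1 = peridot/architect, house 2 = emerald/chef, house 3 = topaz/doctor, house 4 = pearl/writer.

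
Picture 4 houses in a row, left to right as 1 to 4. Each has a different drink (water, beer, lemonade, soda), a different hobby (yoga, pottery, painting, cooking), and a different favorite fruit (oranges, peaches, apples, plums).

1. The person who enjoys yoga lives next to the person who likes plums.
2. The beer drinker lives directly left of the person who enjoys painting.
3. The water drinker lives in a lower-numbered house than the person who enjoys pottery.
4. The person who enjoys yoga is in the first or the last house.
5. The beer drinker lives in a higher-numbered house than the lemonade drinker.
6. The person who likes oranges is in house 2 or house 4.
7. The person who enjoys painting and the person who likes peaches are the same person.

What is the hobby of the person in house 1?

The only drink still possible for house 4 is soda.
The only favorite fruit still possible for house 1 is apples.
The beer drinker is narrowed to house 2 or 3; consider each.
Placing it in house 3 leads to a contradiction, so it's in house 2.
Clue 2 places the person who enjoys painting in house 3.
The lemonade drinker is in house 1 (clue 5).
Clue 7 places the person who likes peaches in house 3.
House 3 drink: only water fits.
The only favorite fruit still possible for house 2 is plums.
The only favorite fruit still possible for house 4 is oranges.
The person who enjoys yoga is in house 1 (clue 1).
Clue 3: the person who enjoys pottery is in house 4.
That leaves cooking as the hobby for house 2.
So: house 1 = lemonade/yoga/apples, house 2 = beer/cooking/plums, house 3 = water/painting/peaches, house 4 = soda/pottery/oranges.

yoga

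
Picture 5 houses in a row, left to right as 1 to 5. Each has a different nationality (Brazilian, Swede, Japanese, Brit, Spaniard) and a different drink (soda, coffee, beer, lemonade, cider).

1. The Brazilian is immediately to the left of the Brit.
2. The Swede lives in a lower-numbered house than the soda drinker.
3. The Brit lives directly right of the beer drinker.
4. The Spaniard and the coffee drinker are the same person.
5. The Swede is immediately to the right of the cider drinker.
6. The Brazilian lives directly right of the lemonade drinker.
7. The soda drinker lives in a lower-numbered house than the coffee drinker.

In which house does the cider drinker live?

House 5 drink: only coffee fits.
The Spaniard is in house 5 (clue 4).
So house 1 gets Japanese for nationality.
So house 4 gets Brit for nationality.
The only drink still possible for house 4 is soda.
By clue 1, the Brazilian is in house 3.
Clue 3 places the beer drinker in house 3.
By clue 6, the lemonade drinker is in house 2.
That leaves Swede as the nationality for house 2.
So house 1 gets cider for drink.
So: house 1 = Japanese/cider, house 2 = Swede/lemonade, house 3 = Brazilian/beer, house 4 = Brit/soda, house 5 = Spaniard/coffee.

1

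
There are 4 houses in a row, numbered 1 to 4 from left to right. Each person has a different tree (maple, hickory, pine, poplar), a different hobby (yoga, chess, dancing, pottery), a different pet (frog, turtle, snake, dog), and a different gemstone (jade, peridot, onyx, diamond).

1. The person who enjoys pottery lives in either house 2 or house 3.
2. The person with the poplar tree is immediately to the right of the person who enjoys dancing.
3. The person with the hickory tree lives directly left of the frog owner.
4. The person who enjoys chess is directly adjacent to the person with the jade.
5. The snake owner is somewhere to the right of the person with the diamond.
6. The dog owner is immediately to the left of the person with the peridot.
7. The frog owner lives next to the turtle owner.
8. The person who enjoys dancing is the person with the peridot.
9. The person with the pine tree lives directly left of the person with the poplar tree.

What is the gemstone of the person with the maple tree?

The person with the pine tree is narrowed to house 2 or 3; consider each.
Placing it in house 3 leads to a contradiction, so it's in house 2.
By clue 9, the person with the poplar tree is in house 3.
That leaves maple as the tree for house 4.
By clue 2, the person who enjoys dancing is in house 2.
From clue 3, the frog owner must be in house 2.
Clue 8: the person with the peridot is in house 2.
That leaves hickory as the tree for house 1.
So house 3 gets pottery for hobby.
So house 1 gets dog for pet.
House 4's pet must be snake (nothing else left).
By clue 4, the person who enjoys chess is in house 4.
From clue 4, the person with the jade must be in house 3.
That leaves yoga as the hobby for house 1.
That leaves turtle as the pet for house 3.
House 1's gemstone must be diamond (nothing else left).
House 4 gemstone: only onyx fits.
So: house 1 = hickory/yoga/dog/diamond, house 2 = pine/dancing/frog/peridot, house 3 = poplar/pottery/turtle/jade, house 4 = maple/chess/snake/onyx.

onyx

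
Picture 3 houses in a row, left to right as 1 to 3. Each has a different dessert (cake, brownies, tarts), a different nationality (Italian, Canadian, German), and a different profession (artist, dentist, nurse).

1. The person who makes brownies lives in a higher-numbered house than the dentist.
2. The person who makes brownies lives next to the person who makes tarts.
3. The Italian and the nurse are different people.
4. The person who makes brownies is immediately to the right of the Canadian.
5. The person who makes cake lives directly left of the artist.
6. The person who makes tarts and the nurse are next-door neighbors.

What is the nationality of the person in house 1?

Italian

The person who makes brownies is narrowed to house 2 or 3; consider each.
Placing it in house 2 leads to a contradiction, so it's in house 3.
Clue 2 places the person who makes tarts in house 2.
The Canadian is in house 2 (clue 4).
House 1 dessert: only cake fits.
From clue 5, the artist must be in house 2.
House 1's profession must be dentist (nothing else left).
That leaves nurse as the profession for house 3.
Clue 3 places the Italian in house 1.
House 3's nationality must be German (nothing else left).
So: house 1 = cake/Italian/dentist, house 2 = tarts/Canadian/artist, house 3 = brownies/German/nurse.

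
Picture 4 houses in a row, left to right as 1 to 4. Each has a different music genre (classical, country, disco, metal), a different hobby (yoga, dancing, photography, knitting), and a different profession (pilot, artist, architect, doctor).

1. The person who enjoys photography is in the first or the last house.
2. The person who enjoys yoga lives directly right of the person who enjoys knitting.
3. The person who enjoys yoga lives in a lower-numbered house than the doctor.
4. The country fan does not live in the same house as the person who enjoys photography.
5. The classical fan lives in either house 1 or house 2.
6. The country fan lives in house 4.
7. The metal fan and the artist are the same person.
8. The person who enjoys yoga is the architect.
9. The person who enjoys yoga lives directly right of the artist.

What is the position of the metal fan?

The country fan is in house 4 (clue 6).
From clue 4, the person who enjoys photography must be in house 1.
House 3's music genre must be disco (nothing else left).
The only hobby still possible for house 2 is knitting.
That leaves dancing as the hobby for house 4.
From clue 3, the doctor must be in house 4.
From clue 8, the architect must be in house 3.
Clue 9: the artist is in house 2.
That leaves yoga as the hobby for house 3.
So house 1 gets pilot for profession.
Clue 7: the metal fan is in house 2.
That leaves classical as the music genre for house 1.
So: house 1 = classical/photography/pilot, house 2 = metal/knitting/artist, house 3 = disco/yoga/architect, house 4 = country/dancing/doctor.

2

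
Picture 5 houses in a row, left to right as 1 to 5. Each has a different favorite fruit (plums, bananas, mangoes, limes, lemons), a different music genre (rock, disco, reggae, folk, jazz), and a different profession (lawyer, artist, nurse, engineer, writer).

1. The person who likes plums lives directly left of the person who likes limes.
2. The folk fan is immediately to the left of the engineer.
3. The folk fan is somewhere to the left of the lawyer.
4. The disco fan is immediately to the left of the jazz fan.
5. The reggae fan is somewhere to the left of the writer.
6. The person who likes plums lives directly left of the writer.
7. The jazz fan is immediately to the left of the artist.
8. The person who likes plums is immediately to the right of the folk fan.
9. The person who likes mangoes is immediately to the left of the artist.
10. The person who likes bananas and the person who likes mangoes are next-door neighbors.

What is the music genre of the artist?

rock

The only music genre still possible for house 5 is rock.
The only profession still possible for house 1 is nurse.
The person who likes limes is narrowed to house 3 or 4 or 5; consider each.
Placing it in house 4 and house 5 leads to a contradiction, so it's in house 3.
By clue 1, the person who likes plums is in house 2.
The writer is in house 3 (clue 6).
Clue 8 places the folk fan in house 1.
By clue 2, the engineer is in house 2.
From clue 5, the reggae fan must be in house 2.
Clue 9: the artist is in house 5.
The person who likes bananas is in house 5 (clue 10).
House 1's favorite fruit must be lemons (nothing else left).
House 4 favorite fruit: only mangoes fits.
House 4's music genre must be jazz (nothing else left).
So house 4 gets lawyer for profession.
That leaves disco as the music genre for house 3.
So: house 1 = lemons/folk/nurse, house 2 = plums/reggae/engineer, house 3 = limes/disco/writer, house 4 = mangoes/jazz/lawyer, house 5 = bananas/rock/artist.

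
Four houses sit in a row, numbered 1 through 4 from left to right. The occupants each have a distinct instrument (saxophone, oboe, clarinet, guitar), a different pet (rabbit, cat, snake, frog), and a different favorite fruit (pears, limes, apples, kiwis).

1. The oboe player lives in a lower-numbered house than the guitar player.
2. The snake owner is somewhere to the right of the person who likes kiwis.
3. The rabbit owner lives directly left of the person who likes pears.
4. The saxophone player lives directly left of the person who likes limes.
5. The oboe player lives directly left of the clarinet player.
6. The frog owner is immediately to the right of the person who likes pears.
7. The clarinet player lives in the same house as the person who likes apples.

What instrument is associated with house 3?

House 1's favorite fruit must be kiwis (nothing else left).
The frog owner is narrowed to house 3 or 4; consider each.
Placing it in house 3 leads to a contradiction, so it's in house 4.
Clue 6 places the person who likes pears in house 3.
By clue 3, the rabbit owner is in house 2.
So house 1 gets cat for pet.
That leaves snake as the pet for house 3.
The clarinet player is narrowed to house 2 or 4; consider each.
Placing it in house 4 leads to a contradiction, so it's in house 2.
By clue 5, the oboe player is in house 1.
Clue 7: the person who likes apples is in house 2.
So house 4 gets guitar for instrument.
House 4's favorite fruit must be limes (nothing else left).
The only instrument still possible for house 3 is saxophone.
So: house 1 = oboe/cat/kiwis, house 2 = clarinet/rabbit/apples, house 3 = saxophone/snake/pears, house 4 = guitar/frog/limes.

saxophone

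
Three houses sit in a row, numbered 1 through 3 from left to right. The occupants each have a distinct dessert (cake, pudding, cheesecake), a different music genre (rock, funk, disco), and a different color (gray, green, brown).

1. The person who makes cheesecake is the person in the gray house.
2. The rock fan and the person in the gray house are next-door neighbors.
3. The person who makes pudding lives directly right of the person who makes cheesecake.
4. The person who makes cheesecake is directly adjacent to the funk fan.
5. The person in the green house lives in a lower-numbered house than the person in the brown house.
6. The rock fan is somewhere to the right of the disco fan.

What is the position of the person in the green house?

1

House 3 color: only brown fits.
The person who makes cheesecake is narrowed to house 1 or 2; consider each.
Placing it in house 1 leads to a contradiction, so it's in house 2.
Clue 1: the person in the gray house is in house 2.
Clue 2: the rock fan is in house 3.
By clue 3, the person who makes pudding is in house 3.
That leaves cake as the dessert for house 1.
That leaves funk as the music genre for house 1.
So house 2 gets disco for music genre.
House 1's color must be green (nothing else left).
So: house 1 = cake/funk/green, house 2 = cheesecake/disco/gray, house 3 = pudding/rock/brown.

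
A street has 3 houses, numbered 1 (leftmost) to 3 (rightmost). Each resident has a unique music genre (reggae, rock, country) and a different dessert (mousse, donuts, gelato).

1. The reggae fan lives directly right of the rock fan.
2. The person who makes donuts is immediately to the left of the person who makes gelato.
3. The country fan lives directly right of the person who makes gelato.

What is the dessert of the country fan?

By clue 3, the country fan is in house 3.
By clue 3, the person who makes gelato is in house 2.
The only music genre still possible for house 1 is rock.
House 2's music genre must be reggae (nothing else left).
The only dessert still possible for house 3 is mousse.
House 1 dessert: only donuts fits.
So: house 1 = rock/donuts, house 2 = reggae/gelato, house 3 = country/mousse.

mousse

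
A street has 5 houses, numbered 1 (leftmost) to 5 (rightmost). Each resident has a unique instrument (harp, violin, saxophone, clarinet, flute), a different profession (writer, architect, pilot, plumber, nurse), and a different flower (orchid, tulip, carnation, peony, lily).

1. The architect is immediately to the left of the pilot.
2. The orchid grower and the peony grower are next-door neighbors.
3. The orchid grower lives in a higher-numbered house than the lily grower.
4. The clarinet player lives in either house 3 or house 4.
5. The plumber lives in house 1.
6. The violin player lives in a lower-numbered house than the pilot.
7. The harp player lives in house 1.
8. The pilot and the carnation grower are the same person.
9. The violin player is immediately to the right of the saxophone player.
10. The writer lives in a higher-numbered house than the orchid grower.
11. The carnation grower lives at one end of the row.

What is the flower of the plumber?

lily

By clue 5, the plumber is in house 1.
By clue 7, the harp player is in house 1.
The carnation grower is in house 5 (clue 11).
So house 5 gets flute for instrument.
The pilot is in house 5 (clue 8).
So house 2 gets saxophone for instrument.
From clue 1, the architect must be in house 4.
Clue 9 places the violin player in house 3.
The only instrument still possible for house 4 is clarinet.
House 2 profession: only nurse fits.
House 3 profession: only writer fits.
From clue 10, the orchid grower must be in house 2.
The only flower still possible for house 1 is lily.
The peony grower is in house 3 (clue 2).
So house 4 gets tulip for flower.
So: house 1 = harp/plumber/lily, house 2 = saxophone/nurse/orchid, house 3 = violin/writer/peony, house 4 = clarinet/architect/tulip, house 5 = flute/pilot/carnation.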